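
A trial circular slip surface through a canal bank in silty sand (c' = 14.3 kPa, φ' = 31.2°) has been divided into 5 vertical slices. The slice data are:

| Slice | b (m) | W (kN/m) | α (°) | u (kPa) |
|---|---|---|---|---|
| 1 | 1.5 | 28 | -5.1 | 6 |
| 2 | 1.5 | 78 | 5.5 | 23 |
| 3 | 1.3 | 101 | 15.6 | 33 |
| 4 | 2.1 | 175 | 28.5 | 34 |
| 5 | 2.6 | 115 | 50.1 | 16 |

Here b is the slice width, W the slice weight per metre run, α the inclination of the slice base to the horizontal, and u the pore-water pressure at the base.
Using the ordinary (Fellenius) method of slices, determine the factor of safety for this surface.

Ordinary method of slices: FS = Σ[c'·Δl_i + (W_i cosα_i − u_i·Δl_i)·tanφ'] / Σ W_i sinα_i, with Δl_i = b_i / cosα_i.
Slice 1: Δl = 1.5/cos(-5.1°) = 1.506 m; N'_1 = 28·cos(-5.1°) − 6·1.506 = 18.9; c'Δl = 21.54; W sinα = -2.5
Slice 2: Δl = 1.5/cos5.5° = 1.507 m; N'_2 = 78·cos5.5° − 23·1.507 = 43.0; c'Δl = 21.55; W sinα = 7.5
Slice 3: Δl = 1.3/cos15.6° = 1.350 m; N'_3 = 101·cos15.6° − 33·1.350 = 52.7; c'Δl = 19.30; W sinα = 27.2
Slice 4: Δl = 2.1/cos28.5° = 2.390 m; N'_4 = 175·cos28.5° − 34·2.390 = 72.5; c'Δl = 34.17; W sinα = 83.5
Slice 5: Δl = 2.6/cos50.1° = 4.053 m; N'_5 = 115·cos50.1° − 16·4.053 = 8.9; c'Δl = 57.96; W sinα = 88.2
Σc'Δl = 154.5 kN/m; ΣN' = 196.0 kN/m; ΣW sinα = 203.9 kN/m
Resisting = 154.5 + 196.0·tan31.2° = 154.5 + 118.7 = 273.2 kN/m
FS = 273.2 / 203.9 = 1.340

FS = 1.34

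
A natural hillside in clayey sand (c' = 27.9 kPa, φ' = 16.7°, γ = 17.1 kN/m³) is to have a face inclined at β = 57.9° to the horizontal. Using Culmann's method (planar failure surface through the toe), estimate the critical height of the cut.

H_c = 21.39 m

Culmann's analysis gives the critical failure plane at α_cr = (β + φ')/2 = (57.9 + 16.7)/2 = 37.3°, and the critical height
H_c = (4c'/γ) · sinβ cosφ' / [1 − cos(β − φ')]
    = (4·27.9/17.1) · sin57.9°·cos16.7° / [1 − cos(41.2°)]
    = 6.526 · 0.8471·0.9578 / [1 − 0.7524]
    = 6.526 · 0.8114 / 0.2476
    = 21.39 m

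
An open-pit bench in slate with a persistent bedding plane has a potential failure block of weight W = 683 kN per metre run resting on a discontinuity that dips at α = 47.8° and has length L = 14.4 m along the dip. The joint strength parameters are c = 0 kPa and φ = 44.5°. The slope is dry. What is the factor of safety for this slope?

FS = 0.89

Resolving the block weight along and normal to the plane and applying the Mohr–Coulomb strength on the joint:
N' = W cosα = 683·cos47.8° = 458.8 kN/m
Driving force T = W sinα = 683·sin47.8° = 506.0 kN/m
Resisting force R = c·L + N'·tanφ = 0·14.4 + 458.8·tan44.5° = 0.0 + 450.8 = 450.8 kN/m
FS = R / T = 450.8 / 506.0 = 0.891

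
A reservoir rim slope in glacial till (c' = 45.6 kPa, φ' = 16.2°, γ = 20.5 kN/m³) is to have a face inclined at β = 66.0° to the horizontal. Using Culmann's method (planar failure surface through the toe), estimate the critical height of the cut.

H_c = 22.02 m

Culmann's analysis gives the critical failure plane at α_cr = (β + φ')/2 = (66.0 + 16.2)/2 = 41.1°, and the critical height
H_c = (4c'/γ) · sinβ cosφ' / [1 − cos(β − φ')]
    = (4·45.6/20.5) · sin66.0°·cos16.2° / [1 − cos(49.8°)]
    = 8.898 · 0.9135·0.9603 / [1 − 0.6455]
    = 8.898 · 0.8773 / 0.3545
    = 22.02 m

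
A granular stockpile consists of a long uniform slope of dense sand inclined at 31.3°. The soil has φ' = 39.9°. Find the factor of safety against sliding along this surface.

FS = 1.38

For a dry cohesionless infinite slope the factor of safety is FS = tanφ' / tanβ.
FS = tan39.9° / tan31.3° = 0.8361 / 0.6080 = 1.375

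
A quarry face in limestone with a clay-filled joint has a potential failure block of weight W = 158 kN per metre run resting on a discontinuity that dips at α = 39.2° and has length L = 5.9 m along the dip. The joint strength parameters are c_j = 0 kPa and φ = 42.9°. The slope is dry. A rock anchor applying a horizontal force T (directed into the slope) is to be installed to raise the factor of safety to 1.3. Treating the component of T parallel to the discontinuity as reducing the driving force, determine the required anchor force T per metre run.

Resolving forces along and normal to the sliding plane, with the horizontal anchor force T adding T·sinα to the effective normal force and T·cosα acting up the plane against the driving force:
FS = [c_jL + (W cosα + T sinα) tanφ] / [W sinα − T cosα]
Without the anchor: N' = 122.4 kN/m, driving T_d = 99.9 kN/m, resisting R = 0·5.9 + 122.4·tan42.9° = 113.8 kN/m, FS = 1.14.
Setting FS = 1.3 and solving for T:
1.3·(99.9 − T cos39.2°) = 113.8 + T sin39.2°·tan42.9°
T·(sin39.2°·tan42.9° + 1.3·cos39.2°) = 1.3·99.9 − 113.8
T·(0.6320·0.9293 + 1.3·0.7749) = 129.8 − 113.8 = 16.0
T·1.5947 = 16.0
T = 10.1 kN/m

T = 10 kN/m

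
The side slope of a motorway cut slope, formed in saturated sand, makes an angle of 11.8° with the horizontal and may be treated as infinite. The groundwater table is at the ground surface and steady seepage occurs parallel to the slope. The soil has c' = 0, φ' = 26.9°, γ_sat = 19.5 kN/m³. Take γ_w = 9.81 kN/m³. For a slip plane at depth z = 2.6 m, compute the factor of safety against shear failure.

FS = 1.21

With seepage parallel to the slope and the water table at the surface, the effective normal stress on the slip plane uses the buoyant unit weight γ' = γ_sat − γ_w while the driving shear stress uses γ_sat:
FS = [c' + γ' z cos²β tanφ'] / [γ_sat z sinβ cosβ]
(For c' = 0 this reduces to FS = (γ'/γ_sat)·tanφ'/tanβ.)
γ' = 19.5 − 9.81 = 9.69 kN/m³
Numerator = 0.0 + 9.69·2.6·cos²11.8°·tan26.9° = 0.0 + 9.69·2.6·0.9582·0.5073 = 12.247 kPa
Denominator = 19.5·2.6·sin11.8°·cos11.8° = 19.5·2.6·0.2045·0.9789 = 10.149 kPa
FS = 12.247 / 10.149 = 1.207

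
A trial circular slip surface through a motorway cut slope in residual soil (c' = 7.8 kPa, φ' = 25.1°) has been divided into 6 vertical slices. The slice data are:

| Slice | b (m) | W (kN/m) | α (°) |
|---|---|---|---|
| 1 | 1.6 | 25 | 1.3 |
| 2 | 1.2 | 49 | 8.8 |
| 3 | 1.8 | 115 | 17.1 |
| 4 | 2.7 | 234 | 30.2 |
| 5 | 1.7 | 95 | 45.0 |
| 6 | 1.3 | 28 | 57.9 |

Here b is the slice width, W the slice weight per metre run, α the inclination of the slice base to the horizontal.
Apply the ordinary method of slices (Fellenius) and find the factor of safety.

FS = 1.27

Ordinary method of slices: FS = Σ[c'·Δl_i + (W_i cosα_i)·tanφ'] / Σ W_i sinα_i, with Δl_i = b_i / cosα_i.
Slice 1: Δl = 1.6/cos1.3° = 1.600 m; N'_1 = 25·cos1.3° = 25.0; c'Δl = 12.48; W sinα = 0.6
Slice 2: Δl = 1.2/cos8.8° = 1.214 m; N'_2 = 49·cos8.8° = 48.4; c'Δl = 9.47; W sinα = 7.5
Slice 3: Δl = 1.8/cos17.1° = 1.883 m; N'_3 = 115·cos17.1° = 109.9; c'Δl = 14.69; W sinα = 33.8
Slice 4: Δl = 2.7/cos30.2° = 3.124 m; N'_4 = 234·cos30.2° = 202.2; c'Δl = 24.37; W sinα = 117.7
Slice 5: Δl = 1.7/cos45.0° = 2.404 m; N'_5 = 95·cos45.0° = 67.2; c'Δl = 18.75; W sinα = 67.2
Slice 6: Δl = 1.3/cos57.9° = 2.446 m; N'_6 = 28·cos57.9° = 14.9; c'Δl = 19.08; W sinα = 23.7
Σc'Δl = 98.8 kN/m; ΣN' = 467.6 kN/m; ΣW sinα = 250.5 kN/m
Resisting = 98.8 + 467.6·tan25.1° = 98.8 + 219.1 = 317.9 kN/m
FS = 317.9 / 250.5 = 1.269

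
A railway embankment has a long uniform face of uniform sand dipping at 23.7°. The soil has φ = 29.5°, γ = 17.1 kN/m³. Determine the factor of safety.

FS = 1.29

For a dry cohesionless infinite slope the factor of safety is FS = tanφ / tanβ.
FS = tan29.5° / tan23.7° = 0.5658 / 0.4390 = 1.289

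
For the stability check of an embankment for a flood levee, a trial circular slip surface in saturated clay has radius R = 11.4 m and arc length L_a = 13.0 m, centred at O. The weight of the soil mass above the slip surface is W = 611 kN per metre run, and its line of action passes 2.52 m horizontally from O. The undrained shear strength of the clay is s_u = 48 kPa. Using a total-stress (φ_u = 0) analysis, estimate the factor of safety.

FS = 4.62

Taking moments about the centre O, the resisting moment is provided by the undrained shear strength acting along the arc:
M_R = s_u·L_a·R = 48·13.00·11.4 = 7113.6 kN·m/m
M_D = W·d = 611·2.52 = 1539.7 kN·m/m
FS = M_R / M_D = 7113.6 / 1539.7 = 4.620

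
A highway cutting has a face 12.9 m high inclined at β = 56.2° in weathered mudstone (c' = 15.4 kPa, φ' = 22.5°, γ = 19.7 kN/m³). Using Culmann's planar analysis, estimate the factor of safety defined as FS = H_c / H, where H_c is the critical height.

H_c = (4c'/γ) · sinβ cosφ' / [1 − cos(β − φ')]
    = (4·15.4/19.7) · sin56.2°·cos22.5° / [1 − cos33.7°]
    = 3.127 · 0.7677 / 0.1680 = 14.29 m
FS = H_c / H = 14.29 / 12.9 = 1.107

FS = 1.11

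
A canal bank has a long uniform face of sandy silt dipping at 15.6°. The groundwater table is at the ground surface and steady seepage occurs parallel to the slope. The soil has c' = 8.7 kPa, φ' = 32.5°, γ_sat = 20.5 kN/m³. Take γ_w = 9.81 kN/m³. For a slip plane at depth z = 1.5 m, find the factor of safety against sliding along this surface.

FS = 2.28

With seepage parallel to the slope and the water table at the surface, the effective normal stress on the slip plane uses the buoyant unit weight γ' = γ_sat − γ_w while the driving shear stress uses γ_sat:
FS = [c' + γ' z cos²β tanφ'] / [γ_sat z sinβ cosβ]
γ' = 20.5 − 9.81 = 10.69 kN/m³
Numerator = 8.7 + 10.69·1.5·cos²15.6°·tan32.5° = 8.7 + 10.69·1.5·0.9277·0.6371 = 18.177 kPa
Denominator = 20.5·1.5·sin15.6°·cos15.6° = 20.5·1.5·0.2689·0.9632 = 7.965 kPa
FS = 18.177 / 7.965 = 2.282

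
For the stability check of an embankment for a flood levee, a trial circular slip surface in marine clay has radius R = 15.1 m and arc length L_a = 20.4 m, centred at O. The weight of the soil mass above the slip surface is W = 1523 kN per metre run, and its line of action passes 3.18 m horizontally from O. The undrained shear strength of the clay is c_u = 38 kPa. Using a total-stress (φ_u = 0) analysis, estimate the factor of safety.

Taking moments about the centre O, the resisting moment is provided by the undrained shear strength acting along the arc:
M_R = c_u·L_a·R = 38·20.40·15.1 = 11705.5 kN·m/m
M_D = W·d = 1523·3.18 = 4843.1 kN·m/m
FS = M_R / M_D = 11705.5 / 4843.1 = 2.417

FS = 2.42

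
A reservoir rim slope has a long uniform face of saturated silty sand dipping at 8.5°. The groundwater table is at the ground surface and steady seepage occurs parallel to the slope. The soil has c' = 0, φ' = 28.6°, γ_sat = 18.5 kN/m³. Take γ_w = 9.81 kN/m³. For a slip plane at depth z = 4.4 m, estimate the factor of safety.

With seepage parallel to the slope and the water table at the surface, the effective normal stress on the slip plane uses the buoyant unit weight γ' = γ_sat − γ_w while the driving shear stress uses γ_sat:
FS = [c' + γ' z cos²β tanφ'] / [γ_sat z sinβ cosβ]
(For c' = 0 this reduces to FS = (γ'/γ_sat)·tanφ'/tanβ.)
γ' = 18.5 − 9.81 = 8.69 kN/m³
Numerator = 0.0 + 8.69·4.4·cos²8.5°·tan28.6° = 0.0 + 8.69·4.4·0.9782·0.5452 = 20.391 kPa
Denominator = 18.5·4.4·sin8.5°·cos8.5° = 18.5·4.4·0.1478·0.9890 = 11.900 kPa
FS = 20.391 / 11.900 = 1.714

FS = 1.71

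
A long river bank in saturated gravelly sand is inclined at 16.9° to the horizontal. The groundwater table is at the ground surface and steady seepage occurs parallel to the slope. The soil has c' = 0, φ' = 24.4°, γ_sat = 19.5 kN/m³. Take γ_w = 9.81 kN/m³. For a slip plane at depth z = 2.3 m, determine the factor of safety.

FS = 0.74

With seepage parallel to the slope and the water table at the surface, the effective normal stress on the slip plane uses the buoyant unit weight γ' = γ_sat − γ_w while the driving shear stress uses γ_sat:
FS = [c' + γ' z cos²β tanφ'] / [γ_sat z sinβ cosβ]
(For c' = 0 this reduces to FS = (γ'/γ_sat)·tanφ'/tanβ.)
γ' = 19.5 − 9.81 = 9.69 kN/m³
Numerator = 0.0 + 9.69·2.3·cos²16.9°·tan24.4° = 0.0 + 9.69·2.3·0.9155·0.4536 = 9.255 kPa
Denominator = 19.5·2.3·sin16.9°·cos16.9° = 19.5·2.3·0.2907·0.9568 = 12.475 kPa
FS = 9.255 / 12.475 = 0.742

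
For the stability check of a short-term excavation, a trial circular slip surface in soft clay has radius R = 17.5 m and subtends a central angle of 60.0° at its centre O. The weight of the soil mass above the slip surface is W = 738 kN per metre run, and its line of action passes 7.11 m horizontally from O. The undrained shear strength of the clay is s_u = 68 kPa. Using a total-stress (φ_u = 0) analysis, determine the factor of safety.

Taking moments about the centre O, the resisting moment is provided by the undrained shear strength acting along the arc:
Arc length L_a = R·θ = 17.5·(60.0°·π/180) = 17.5·1.0472 = 18.33 m
M_R = s_u·L_a·R = 68·18.33·17.5 = 21807.9 kN·m/m
M_D = W·d = 738·7.11 = 5247.2 kN·m/m
FS = M_R / M_D = 21807.9 / 5247.2 = 4.156

FS = 4.16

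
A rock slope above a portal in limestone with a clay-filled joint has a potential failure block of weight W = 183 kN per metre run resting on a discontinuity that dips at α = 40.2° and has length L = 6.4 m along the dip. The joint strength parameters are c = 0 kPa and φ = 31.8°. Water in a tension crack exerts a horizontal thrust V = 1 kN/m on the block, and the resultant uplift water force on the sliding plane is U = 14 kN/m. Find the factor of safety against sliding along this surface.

Resolving the block weight along and normal to the plane and applying the Mohr–Coulomb strength on the joint:
N' = W cosα − U − V sinα = 183·cos40.2° − 14 − 1·sin40.2° = 125.1 kN/m
Driving force T = W sinα + V cosα = 183·sin40.2° + 1·cos40.2° = 118.9 kN/m
Resisting force R = c·L + N'·tanφ = 0·6.4 + 125.1·tan31.8° = 0.0 + 77.6 = 77.6 kN/m
FS = R / T = 77.6 / 118.9 = 0.653

FS = 0.65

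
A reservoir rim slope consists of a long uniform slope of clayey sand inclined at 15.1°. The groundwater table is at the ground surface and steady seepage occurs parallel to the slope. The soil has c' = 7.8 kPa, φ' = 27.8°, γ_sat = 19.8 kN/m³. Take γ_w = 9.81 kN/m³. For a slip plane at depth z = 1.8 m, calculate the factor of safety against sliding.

FS = 1.86

With seepage parallel to the slope and the water table at the surface, the effective normal stress on the slip plane uses the buoyant unit weight γ' = γ_sat − γ_w while the driving shear stress uses γ_sat:
FS = [c' + γ' z cos²β tanφ'] / [γ_sat z sinβ cosβ]
γ' = 19.8 − 9.81 = 9.99 kN/m³
Numerator = 7.8 + 9.99·1.8·cos²15.1°·tan27.8° = 7.8 + 9.99·1.8·0.9321·0.5272 = 16.637 kPa
Denominator = 19.8·1.8·sin15.1°·cos15.1° = 19.8·1.8·0.2605·0.9655 = 8.964 kPa
FS = 16.637 / 8.964 = 1.856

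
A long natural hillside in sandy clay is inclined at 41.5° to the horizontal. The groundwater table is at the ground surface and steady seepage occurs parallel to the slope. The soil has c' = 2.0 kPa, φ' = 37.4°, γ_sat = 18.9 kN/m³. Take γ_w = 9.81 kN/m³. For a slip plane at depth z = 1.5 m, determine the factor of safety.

FS = 0.56

With seepage parallel to the slope and the water table at the surface, the effective normal stress on the slip plane uses the buoyant unit weight γ' = γ_sat − γ_w while the driving shear stress uses γ_sat:
FS = [c' + γ' z cos²β tanφ'] / [γ_sat z sinβ cosβ]
γ' = 18.9 − 9.81 = 9.09 kN/m³
Numerator = 2.0 + 9.09·1.5·cos²41.5°·tan37.4° = 2.0 + 9.09·1.5·0.5609·0.7646 = 7.848 kPa
Denominator = 18.9·1.5·sin41.5°·cos41.5° = 18.9·1.5·0.6626·0.7490 = 14.069 kPa
FS = 7.848 / 14.069 = 0.558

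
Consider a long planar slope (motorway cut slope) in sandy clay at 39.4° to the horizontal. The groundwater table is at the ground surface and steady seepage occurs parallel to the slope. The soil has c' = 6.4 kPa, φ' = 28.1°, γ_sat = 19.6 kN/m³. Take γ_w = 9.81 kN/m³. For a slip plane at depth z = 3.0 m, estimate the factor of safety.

With seepage parallel to the slope and the water table at the surface, the effective normal stress on the slip plane uses the buoyant unit weight γ' = γ_sat − γ_w while the driving shear stress uses γ_sat:
FS = [c' + γ' z cos²β tanφ'] / [γ_sat z sinβ cosβ]
γ' = 19.6 − 9.81 = 9.79 kN/m³
Numerator = 6.4 + 9.79·3.0·cos²39.4°·tan28.1° = 6.4 + 9.79·3.0·0.5971·0.5340 = 15.764 kPa
Denominator = 19.6·3.0·sin39.4°·cos39.4° = 19.6·3.0·0.6347·0.7727 = 28.840 kPa
FS = 15.764 / 28.840 = 0.547

FS = 0.55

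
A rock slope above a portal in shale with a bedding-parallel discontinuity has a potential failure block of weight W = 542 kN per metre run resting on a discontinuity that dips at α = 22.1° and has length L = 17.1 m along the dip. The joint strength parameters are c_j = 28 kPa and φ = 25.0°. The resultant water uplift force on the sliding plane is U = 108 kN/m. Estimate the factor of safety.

FS = 3.25

Resolving the block weight along and normal to the plane and applying the Mohr–Coulomb strength on the joint:
N' = W cosα − U = 542·cos22.1° − 108 = 394.2 kN/m
Driving force T = W sinα = 542·sin22.1° = 203.9 kN/m
Resisting force R = c_j·L + N'·tanφ = 28·17.1 + 394.2·tan25.0° = 478.8 + 183.8 = 662.6 kN/m
FS = R / T = 662.6 / 203.9 = 3.249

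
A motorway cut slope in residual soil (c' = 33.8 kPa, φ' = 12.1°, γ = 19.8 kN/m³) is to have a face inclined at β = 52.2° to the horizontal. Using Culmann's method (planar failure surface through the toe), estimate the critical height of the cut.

H_c = 22.44 m

Culmann's analysis gives the critical failure plane at α_cr = (β + φ')/2 = (52.2 + 12.1)/2 = 32.1°, and the critical height
H_c = (4c'/γ) · sinβ cosφ' / [1 − cos(β − φ')]
    = (4·33.8/19.8) · sin52.2°·cos12.1° / [1 − cos(40.1°)]
    = 6.828 · 0.7902·0.9778 / [1 − 0.7649]
    = 6.828 · 0.7726 / 0.2351
    = 22.44 m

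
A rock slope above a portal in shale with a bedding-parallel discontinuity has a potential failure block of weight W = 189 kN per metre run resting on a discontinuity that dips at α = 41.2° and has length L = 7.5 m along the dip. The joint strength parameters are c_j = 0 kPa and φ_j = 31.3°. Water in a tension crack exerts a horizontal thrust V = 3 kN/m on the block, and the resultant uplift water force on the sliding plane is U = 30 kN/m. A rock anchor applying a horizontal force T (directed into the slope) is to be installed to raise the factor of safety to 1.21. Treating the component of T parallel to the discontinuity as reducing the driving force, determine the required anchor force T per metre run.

Resolving forces along and normal to the sliding plane, with the horizontal anchor force T adding T·sinα to the effective normal force and T·cosα acting up the plane against the driving force:
FS = [c_jL + (W cosα − U − V sinα + T sinα) tanφ_j] / [W sinα + V cosα − T cosα]
Without the anchor: N' = 110.2 kN/m, driving T_d = 126.7 kN/m, resisting R = 0·7.5 + 110.2·tan31.3° = 67.0 kN/m, FS = 0.53.
Setting FS = 1.21 and solving for T:
1.21·(126.7 − T cos41.2°) = 67.0 + T sin41.2°·tan31.3°
T·(sin41.2°·tan31.3° + 1.21·cos41.2°) = 1.21·126.7 − 67.0
T·(0.6587·0.6080 + 1.21·0.7524) = 153.4 − 67.0 = 86.3
T·1.3109 = 86.3
T = 65.9 kN/m

T = 66 kN/m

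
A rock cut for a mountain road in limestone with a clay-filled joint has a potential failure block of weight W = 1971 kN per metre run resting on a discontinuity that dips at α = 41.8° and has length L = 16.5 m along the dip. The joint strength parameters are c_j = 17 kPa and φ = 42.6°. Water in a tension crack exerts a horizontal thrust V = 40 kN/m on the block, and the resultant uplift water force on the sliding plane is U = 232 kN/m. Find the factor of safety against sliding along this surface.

FS = 1.04

Resolving the block weight along and normal to the plane and applying the Mohr–Coulomb strength on the joint:
N' = W cosα − U − V sinα = 1971·cos41.8° − 232 − 40·sin41.8° = 1210.7 kN/m
Driving force T = W sinα + V cosα = 1971·sin41.8° + 40·cos41.8° = 1343.6 kN/m
Resisting force R = c_j·L + N'·tanφ = 17·16.5 + 1210.7·tan42.6° = 280.5 + 1113.3 = 1393.8 kN/m
FS = R / T = 1393.8 / 1343.6 = 1.037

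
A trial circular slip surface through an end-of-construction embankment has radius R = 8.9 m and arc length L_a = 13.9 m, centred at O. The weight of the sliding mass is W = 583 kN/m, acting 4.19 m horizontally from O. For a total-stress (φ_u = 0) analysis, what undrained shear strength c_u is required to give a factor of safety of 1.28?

c_u = 25.3 kPa

FS = c_u·L_a·R / (W·d), so c_u = FS·W·d / (L_a·R).
c_u = 1.28·583·4.19 / (13.90·8.9) = 3126.7 / 123.71 = 25.27 kPa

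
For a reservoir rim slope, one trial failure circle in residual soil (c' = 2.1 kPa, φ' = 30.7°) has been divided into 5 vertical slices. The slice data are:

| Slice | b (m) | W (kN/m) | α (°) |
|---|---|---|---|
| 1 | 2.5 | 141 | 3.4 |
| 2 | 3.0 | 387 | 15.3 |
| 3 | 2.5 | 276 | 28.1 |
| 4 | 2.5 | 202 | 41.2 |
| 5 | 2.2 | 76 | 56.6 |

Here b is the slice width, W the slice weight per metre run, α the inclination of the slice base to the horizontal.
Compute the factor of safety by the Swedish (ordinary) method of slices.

FS = 1.37

Ordinary method of slices: FS = Σ[c'·Δl_i + (W_i cosα_i)·tanφ'] / Σ W_i sinα_i, with Δl_i = b_i / cosα_i.
Slice 1: Δl = 2.5/cos3.4° = 2.504 m; N'_1 = 141·cos3.4° = 140.8; c'Δl = 5.26; W sinα = 8.4
Slice 2: Δl = 3.0/cos15.3° = 3.110 m; N'_2 = 387·cos15.3° = 373.3; c'Δl = 6.53; W sinα = 102.1
Slice 3: Δl = 2.5/cos28.1° = 2.834 m; N'_3 = 276·cos28.1° = 243.5; c'Δl = 5.95; W sinα = 130.0
Slice 4: Δl = 2.5/cos41.2° = 3.323 m; N'_4 = 202·cos41.2° = 152.0; c'Δl = 6.98; W sinα = 133.1
Slice 5: Δl = 2.2/cos56.6° = 3.997 m; N'_5 = 76·cos56.6° = 41.8; c'Δl = 8.39; W sinα = 63.4
Σc'Δl = 33.1 kN/m; ΣN' = 951.3 kN/m; ΣW sinα = 437.0 kN/m
Resisting = 33.1 + 951.3·tan30.7° = 33.1 + 564.9 = 598.0 kN/m
FS = 598.0 / 437.0 = 1.368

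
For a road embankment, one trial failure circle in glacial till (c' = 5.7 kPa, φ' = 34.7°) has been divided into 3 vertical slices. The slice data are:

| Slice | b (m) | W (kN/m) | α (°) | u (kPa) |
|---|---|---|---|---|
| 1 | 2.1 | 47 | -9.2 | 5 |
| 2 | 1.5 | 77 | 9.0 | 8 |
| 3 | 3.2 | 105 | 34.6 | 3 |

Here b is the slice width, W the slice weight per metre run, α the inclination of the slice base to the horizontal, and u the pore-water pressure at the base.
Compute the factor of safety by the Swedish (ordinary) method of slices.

Ordinary method of slices: FS = Σ[c'·Δl_i + (W_i cosα_i − u_i·Δl_i)·tanφ'] / Σ W_i sinα_i, with Δl_i = b_i / cosα_i.
Slice 1: Δl = 2.1/cos(-9.2°) = 2.127 m; N'_1 = 47·cos(-9.2°) − 5·2.127 = 35.8; c'Δl = 12.13; W sinα = -7.5
Slice 2: Δl = 1.5/cos9.0° = 1.519 m; N'_2 = 77·cos9.0° − 8·1.519 = 63.9; c'Δl = 8.66; W sinα = 12.0
Slice 3: Δl = 3.2/cos34.6° = 3.888 m; N'_3 = 105·cos34.6° − 3·3.888 = 74.8; c'Δl = 22.16; W sinα = 59.6
Σc'Δl = 42.9 kN/m; ΣN' = 174.4 kN/m; ΣW sinα = 64.2 kN/m
Resisting = 42.9 + 174.4·tan34.7° = 42.9 + 120.8 = 163.7 kN/m
FS = 163.7 / 64.2 = 2.552

FS = 2.55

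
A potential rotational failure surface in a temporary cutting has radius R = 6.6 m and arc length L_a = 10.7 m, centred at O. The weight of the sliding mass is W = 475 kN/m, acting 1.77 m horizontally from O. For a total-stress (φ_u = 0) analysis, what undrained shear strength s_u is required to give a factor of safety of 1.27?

s_u = 15.1 kPa

FS = s_u·L_a·R / (W·d), so s_u = FS·W·d / (L_a·R).
s_u = 1.27·475·1.77 / (10.70·6.6) = 1067.8 / 70.62 = 15.12 kPa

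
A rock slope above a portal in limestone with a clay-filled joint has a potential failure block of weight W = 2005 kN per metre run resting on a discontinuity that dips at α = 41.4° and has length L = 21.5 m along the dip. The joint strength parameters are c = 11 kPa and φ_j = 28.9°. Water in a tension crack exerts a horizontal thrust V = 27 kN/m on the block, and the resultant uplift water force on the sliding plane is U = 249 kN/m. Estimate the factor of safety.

FS = 0.68

Resolving the block weight along and normal to the plane and applying the Mohr–Coulomb strength on the joint:
N' = W cosα − U − V sinα = 2005·cos41.4° − 249 − 27·sin41.4° = 1237.1 kN/m
Driving force T = W sinα + V cosα = 2005·sin41.4° + 27·cos41.4° = 1346.2 kN/m
Resisting force R = c·L + N'·tanφ_j = 11·21.5 + 1237.1·tan28.9° = 236.5 + 682.9 = 919.4 kN/m
FS = R / T = 919.4 / 1346.2 = 0.683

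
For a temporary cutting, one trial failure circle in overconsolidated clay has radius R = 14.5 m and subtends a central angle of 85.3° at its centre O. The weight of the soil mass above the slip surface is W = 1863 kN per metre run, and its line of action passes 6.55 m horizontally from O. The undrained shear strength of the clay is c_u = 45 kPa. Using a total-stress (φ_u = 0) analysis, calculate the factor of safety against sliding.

Taking moments about the centre O, the resisting moment is provided by the undrained shear strength acting along the arc:
Arc length L_a = R·θ = 14.5·(85.3°·π/180) = 14.5·1.4888 = 21.59 m
M_R = c_u·L_a·R = 45·21.59·14.5 = 14085.6 kN·m/m
M_D = W·d = 1863·6.55 = 12202.6 kN·m/m
FS = M_R / M_D = 14085.6 / 12202.6 = 1.154

FS = 1.15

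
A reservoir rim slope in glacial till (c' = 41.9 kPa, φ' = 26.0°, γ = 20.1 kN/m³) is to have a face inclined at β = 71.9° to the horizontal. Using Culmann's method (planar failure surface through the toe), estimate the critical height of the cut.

Culmann's analysis gives the critical failure plane at α_cr = (β + φ')/2 = (71.9 + 26.0)/2 = 49.0°, and the critical height
H_c = (4c'/γ) · sinβ cosφ' / [1 − cos(β − φ')]
    = (4·41.9/20.1) · sin71.9°·cos26.0° / [1 − cos(45.9°)]
    = 8.338 · 0.9505·0.8988 / [1 − 0.6959]
    = 8.338 · 0.8543 / 0.3041
    = 23.43 m

H_c = 23.43 m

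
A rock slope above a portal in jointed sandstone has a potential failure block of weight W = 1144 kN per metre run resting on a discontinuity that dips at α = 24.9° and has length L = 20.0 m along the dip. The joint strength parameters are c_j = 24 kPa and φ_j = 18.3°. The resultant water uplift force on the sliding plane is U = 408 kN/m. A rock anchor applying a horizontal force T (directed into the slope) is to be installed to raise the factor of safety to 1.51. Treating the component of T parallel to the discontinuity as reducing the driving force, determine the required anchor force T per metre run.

Resolving forces along and normal to the sliding plane, with the horizontal anchor force T adding T·sinα to the effective normal force and T·cosα acting up the plane against the driving force:
FS = [c_jL + (W cosα − U + T sinα) tanφ_j] / [W sinα − T cosα]
Without the anchor: N' = 629.7 kN/m, driving T_d = 481.7 kN/m, resisting R = 24·20.0 + 629.7·tan18.3° = 688.2 kN/m, FS = 1.43.
Setting FS = 1.51 and solving for T:
1.51·(481.7 − T cos24.9°) = 688.2 + T sin24.9°·tan18.3°
T·(sin24.9°·tan18.3° + 1.51·cos24.9°) = 1.51·481.7 − 688.2
T·(0.4210·0.3307 + 1.51·0.9070) = 727.3 − 688.2 = 39.1
T·1.5089 = 39.1
T = 25.9 kN/m

T = 26 kN/m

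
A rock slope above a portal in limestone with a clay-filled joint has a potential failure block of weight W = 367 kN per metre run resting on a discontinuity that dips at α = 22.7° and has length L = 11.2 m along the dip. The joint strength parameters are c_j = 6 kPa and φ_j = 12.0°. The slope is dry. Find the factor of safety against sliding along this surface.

Resolving the block weight along and normal to the plane and applying the Mohr–Coulomb strength on the joint:
N' = W cosα = 367·cos22.7° = 338.6 kN/m
Driving force T = W sinα = 367·sin22.7° = 141.6 kN/m
Resisting force R = c_j·L + N'·tanφ_j = 6·11.2 + 338.6·tan12.0° = 67.2 + 72.0 = 139.2 kN/m
FS = R / T = 139.2 / 141.6 = 0.983

FS = 0.98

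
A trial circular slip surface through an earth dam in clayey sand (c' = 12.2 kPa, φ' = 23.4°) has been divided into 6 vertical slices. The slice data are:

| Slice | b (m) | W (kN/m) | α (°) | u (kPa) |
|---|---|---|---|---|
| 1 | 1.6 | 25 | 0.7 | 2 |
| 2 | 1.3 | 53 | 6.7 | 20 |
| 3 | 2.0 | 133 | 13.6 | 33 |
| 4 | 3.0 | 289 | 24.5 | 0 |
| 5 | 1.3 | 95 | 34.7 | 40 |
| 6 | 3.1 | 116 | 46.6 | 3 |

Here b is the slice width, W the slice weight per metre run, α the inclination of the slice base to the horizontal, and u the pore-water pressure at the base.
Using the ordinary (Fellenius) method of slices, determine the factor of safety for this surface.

FS = 1.26

Ordinary method of slices: FS = Σ[c'·Δl_i + (W_i cosα_i − u_i·Δl_i)·tanφ'] / Σ W_i sinα_i, with Δl_i = b_i / cosα_i.
Slice 1: Δl = 1.6/cos0.7° = 1.600 m; N'_1 = 25·cos0.7° − 2·1.600 = 21.8; c'Δl = 19.52; W sinα = 0.3
Slice 2: Δl = 1.3/cos6.7° = 1.309 m; N'_2 = 53·cos6.7° − 20·1.309 = 26.5; c'Δl = 15.97; W sinα = 6.2
Slice 3: Δl = 2.0/cos13.6° = 2.058 m; N'_3 = 133·cos13.6° − 33·2.058 = 61.4; c'Δl = 25.10; W sinα = 31.3
Slice 4: Δl = 3.0/cos24.5° = 3.297 m; N'_4 = 289·cos24.5° − 0·3.297 = 263.0; c'Δl = 40.22; W sinα = 119.8
Slice 5: Δl = 1.3/cos34.7° = 1.581 m; N'_5 = 95·cos34.7° − 40·1.581 = 14.9; c'Δl = 19.29; W sinα = 54.1
Slice 6: Δl = 3.1/cos46.6° = 4.512 m; N'_6 = 116·cos46.6° − 3·4.512 = 66.2; c'Δl = 55.04; W sinα = 84.3
Σc'Δl = 175.2 kN/m; ΣN' = 453.6 kN/m; ΣW sinα = 296.0 kN/m
Resisting = 175.2 + 453.6·tan23.4° = 175.2 + 196.3 = 371.5 kN/m
FS = 371.5 / 296.0 = 1.255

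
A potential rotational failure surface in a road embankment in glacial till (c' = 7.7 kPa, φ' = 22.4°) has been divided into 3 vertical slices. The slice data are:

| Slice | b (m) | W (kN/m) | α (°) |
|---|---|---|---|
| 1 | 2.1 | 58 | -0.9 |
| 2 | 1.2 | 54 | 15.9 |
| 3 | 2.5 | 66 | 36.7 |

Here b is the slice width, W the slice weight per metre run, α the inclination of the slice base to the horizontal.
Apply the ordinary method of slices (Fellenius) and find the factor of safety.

FS = 2.19

Ordinary method of slices: FS = Σ[c'·Δl_i + (W_i cosα_i)·tanφ'] / Σ W_i sinα_i, with Δl_i = b_i / cosα_i.
Slice 1: Δl = 2.1/cos(-0.9°) = 2.100 m; N'_1 = 58·cos(-0.9°) = 58.0; c'Δl = 16.17; W sinα = -0.9
Slice 2: Δl = 1.2/cos15.9° = 1.248 m; N'_2 = 54·cos15.9° = 51.9; c'Δl = 9.61; W sinα = 14.8
Slice 3: Δl = 2.5/cos36.7° = 3.118 m; N'_3 = 66·cos36.7° = 52.9; c'Δl = 24.01; W sinα = 39.4
Σc'Δl = 49.8 kN/m; ΣN' = 162.8 kN/m; ΣW sinα = 53.3 kN/m
Resisting = 49.8 + 162.8·tan22.4° = 49.8 + 67.1 = 116.9 kN/m
FS = 116.9 / 53.3 = 2.192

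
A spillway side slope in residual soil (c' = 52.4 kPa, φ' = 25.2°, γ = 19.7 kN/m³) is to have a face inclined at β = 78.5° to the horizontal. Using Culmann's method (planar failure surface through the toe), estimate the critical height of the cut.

H_c = 23.45 m

Culmann's analysis gives the critical failure plane at α_cr = (β + φ')/2 = (78.5 + 25.2)/2 = 51.9°, and the critical height
H_c = (4c'/γ) · sinβ cosφ' / [1 − cos(β − φ')]
    = (4·52.4/19.7) · sin78.5°·cos25.2° / [1 − cos(53.3°)]
    = 10.640 · 0.9799·0.9048 / [1 − 0.5976]
    = 10.640 · 0.8867 / 0.4024
    = 23.45 m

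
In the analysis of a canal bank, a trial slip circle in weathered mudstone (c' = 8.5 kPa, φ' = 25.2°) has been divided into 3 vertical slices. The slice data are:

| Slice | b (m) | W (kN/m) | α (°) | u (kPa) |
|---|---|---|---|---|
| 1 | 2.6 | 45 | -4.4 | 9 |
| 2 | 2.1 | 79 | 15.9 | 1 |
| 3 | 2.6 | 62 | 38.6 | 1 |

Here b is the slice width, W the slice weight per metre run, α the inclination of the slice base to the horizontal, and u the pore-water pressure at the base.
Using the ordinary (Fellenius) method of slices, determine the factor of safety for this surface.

Ordinary method of slices: FS = Σ[c'·Δl_i + (W_i cosα_i − u_i·Δl_i)·tanφ'] / Σ W_i sinα_i, with Δl_i = b_i / cosα_i.
Slice 1: Δl = 2.6/cos(-4.4°) = 2.608 m; N'_1 = 45·cos(-4.4°) − 9·2.608 = 21.4; c'Δl = 22.17; W sinα = -3.5
Slice 2: Δl = 2.1/cos15.9° = 2.184 m; N'_2 = 79·cos15.9° − 1·2.184 = 73.8; c'Δl = 18.56; W sinα = 21.6
Slice 3: Δl = 2.6/cos38.6° = 3.327 m; N'_3 = 62·cos38.6° − 1·3.327 = 45.1; c'Δl = 28.28; W sinα = 38.7
Σc'Δl = 69.0 kN/m; ΣN' = 140.3 kN/m; ΣW sinα = 56.9 kN/m
Resisting = 69.0 + 140.3·tan25.2° = 69.0 + 66.0 = 135.0 kN/m
FS = 135.0 / 56.9 = 2.374

FS = 2.37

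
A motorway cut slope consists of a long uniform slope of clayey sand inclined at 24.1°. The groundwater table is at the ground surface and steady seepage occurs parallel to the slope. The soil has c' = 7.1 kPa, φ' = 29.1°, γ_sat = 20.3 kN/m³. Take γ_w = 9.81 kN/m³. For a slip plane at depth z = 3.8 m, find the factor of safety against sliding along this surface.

With seepage parallel to the slope and the water table at the surface, the effective normal stress on the slip plane uses the buoyant unit weight γ' = γ_sat − γ_w while the driving shear stress uses γ_sat:
FS = [c' + γ' z cos²β tanφ'] / [γ_sat z sinβ cosβ]
γ' = 20.3 − 9.81 = 10.49 kN/m³
Numerator = 7.1 + 10.49·3.8·cos²24.1°·tan29.1° = 7.1 + 10.49·3.8·0.8333·0.5566 = 25.588 kPa
Denominator = 20.3·3.8·sin24.1°·cos24.1° = 20.3·3.8·0.4083·0.9128 = 28.753 kPa
FS = 25.588 / 28.753 = 0.890

FS = 0.89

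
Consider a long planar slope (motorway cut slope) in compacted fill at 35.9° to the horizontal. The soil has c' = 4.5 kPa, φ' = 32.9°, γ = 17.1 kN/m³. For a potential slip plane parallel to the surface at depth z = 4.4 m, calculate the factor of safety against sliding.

For an infinite slope with a slip plane parallel to the surface (no pore pressure): FS = [c' + γz cos²β tanφ'] / [γz sinβ cosβ].
γz = 17.1·4.4 = 75.24 kN/m²
Numerator = 4.5 + 75.24·cos²35.9°·tan32.9° = 4.5 + 75.24·0.6562·0.6469 = 36.439 kPa
Denominator = 75.24·sin35.9°·cos35.9° = 75.24·0.5864·0.8100 = 35.738 kPa
FS = 36.439 / 35.738 = 1.020

FS = 1.02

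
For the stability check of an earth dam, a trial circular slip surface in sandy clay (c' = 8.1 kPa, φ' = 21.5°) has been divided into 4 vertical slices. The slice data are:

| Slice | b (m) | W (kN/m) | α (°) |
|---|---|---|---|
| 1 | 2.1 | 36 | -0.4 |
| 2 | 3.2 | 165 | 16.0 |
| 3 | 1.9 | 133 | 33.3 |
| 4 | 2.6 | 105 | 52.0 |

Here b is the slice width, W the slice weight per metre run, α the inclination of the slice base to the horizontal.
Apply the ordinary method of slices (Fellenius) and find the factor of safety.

FS = 1.21

Ordinary method of slices: FS = Σ[c'·Δl_i + (W_i cosα_i)·tanφ'] / Σ W_i sinα_i, with Δl_i = b_i / cosα_i.
Slice 1: Δl = 2.1/cos(-0.4°) = 2.100 m; N'_1 = 36·cos(-0.4°) = 36.0; c'Δl = 17.01; W sinα = -0.3
Slice 2: Δl = 3.2/cos16.0° = 3.329 m; N'_2 = 165·cos16.0° = 158.6; c'Δl = 26.96; W sinα = 45.5
Slice 3: Δl = 1.9/cos33.3° = 2.273 m; N'_3 = 133·cos33.3° = 111.2; c'Δl = 18.41; W sinα = 73.0
Slice 4: Δl = 2.6/cos52.0° = 4.223 m; N'_4 = 105·cos52.0° = 64.6; c'Δl = 34.21; W sinα = 82.7
Σc'Δl = 96.6 kN/m; ΣN' = 370.4 kN/m; ΣW sinα = 201.0 kN/m
Resisting = 96.6 + 370.4·tan21.5° = 96.6 + 145.9 = 242.5 kN/m
FS = 242.5 / 201.0 = 1.207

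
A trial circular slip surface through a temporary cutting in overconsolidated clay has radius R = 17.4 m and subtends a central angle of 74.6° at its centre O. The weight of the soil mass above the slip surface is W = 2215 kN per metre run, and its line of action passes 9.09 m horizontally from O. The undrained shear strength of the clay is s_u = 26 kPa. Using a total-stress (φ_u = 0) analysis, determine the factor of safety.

FS = 0.51

Taking moments about the centre O, the resisting moment is provided by the undrained shear strength acting along the arc:
Arc length L_a = R·θ = 17.4·(74.6°·π/180) = 17.4·1.3020 = 22.66 m
M_R = s_u·L_a·R = 26·22.66·17.4 = 10249.2 kN·m/m
M_D = W·d = 2215·9.09 = 20134.3 kN·m/m
FS = M_R / M_D = 10249.2 / 20134.3 = 0.509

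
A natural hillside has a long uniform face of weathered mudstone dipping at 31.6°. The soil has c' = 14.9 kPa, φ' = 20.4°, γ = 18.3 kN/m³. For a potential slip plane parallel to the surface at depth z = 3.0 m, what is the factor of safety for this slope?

For an infinite slope with a slip plane parallel to the surface (no pore pressure): FS = [c' + γz cos²β tanφ'] / [γz sinβ cosβ].
γz = 18.3·3.0 = 54.90 kN/m²
Numerator = 14.9 + 54.90·cos²31.6°·tan20.4° = 14.9 + 54.90·0.7254·0.3719 = 29.711 kPa
Denominator = 54.90·sin31.6°·cos31.6° = 54.90·0.5240·0.8517 = 24.501 kPa
FS = 29.711 / 24.501 = 1.213

FS = 1.21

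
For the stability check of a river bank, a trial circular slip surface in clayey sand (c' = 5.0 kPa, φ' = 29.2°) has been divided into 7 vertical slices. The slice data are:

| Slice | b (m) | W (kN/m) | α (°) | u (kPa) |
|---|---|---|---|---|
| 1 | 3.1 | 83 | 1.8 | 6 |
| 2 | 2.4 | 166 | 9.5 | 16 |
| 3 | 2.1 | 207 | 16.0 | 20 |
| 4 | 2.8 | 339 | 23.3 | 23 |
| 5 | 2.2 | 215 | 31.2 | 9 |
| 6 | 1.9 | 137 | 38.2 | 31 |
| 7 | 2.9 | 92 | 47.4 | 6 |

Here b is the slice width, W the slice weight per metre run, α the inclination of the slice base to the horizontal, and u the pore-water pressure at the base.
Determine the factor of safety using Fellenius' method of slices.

Ordinary method of slices: FS = Σ[c'·Δl_i + (W_i cosα_i − u_i·Δl_i)·tanφ'] / Σ W_i sinα_i, with Δl_i = b_i / cosα_i.
Slice 1: Δl = 3.1/cos1.8° = 3.102 m; N'_1 = 83·cos1.8° − 6·3.102 = 64.3; c'Δl = 15.51; W sinα = 2.6
Slice 2: Δl = 2.4/cos9.5° = 2.433 m; N'_2 = 166·cos9.5° − 16·2.433 = 124.8; c'Δl = 12.17; W sinα = 27.4
Slice 3: Δl = 2.1/cos16.0° = 2.185 m; N'_3 = 207·cos16.0° − 20·2.185 = 155.3; c'Δl = 10.92; W sinα = 57.1
Slice 4: Δl = 2.8/cos23.3° = 3.049 m; N'_4 = 339·cos23.3° − 23·3.049 = 241.2; c'Δl = 15.24; W sinα = 134.1
Slice 5: Δl = 2.2/cos31.2° = 2.572 m; N'_5 = 215·cos31.2° − 9·2.572 = 160.8; c'Δl = 12.86; W sinα = 111.4
Slice 6: Δl = 1.9/cos38.2° = 2.418 m; N'_6 = 137·cos38.2° − 31·2.418 = 32.7; c'Δl = 12.09; W sinα = 84.7
Slice 7: Δl = 2.9/cos47.4° = 4.284 m; N'_7 = 92·cos47.4° − 6·4.284 = 36.6; c'Δl = 21.42; W sinα = 67.7
Σc'Δl = 100.2 kN/m; ΣN' = 815.7 kN/m; ΣW sinα = 485.0 kN/m
Resisting = 100.2 + 815.7·tan29.2° = 100.2 + 455.9 = 556.1 kN/m
FS = 556.1 / 485.0 = 1.147

FS = 1.15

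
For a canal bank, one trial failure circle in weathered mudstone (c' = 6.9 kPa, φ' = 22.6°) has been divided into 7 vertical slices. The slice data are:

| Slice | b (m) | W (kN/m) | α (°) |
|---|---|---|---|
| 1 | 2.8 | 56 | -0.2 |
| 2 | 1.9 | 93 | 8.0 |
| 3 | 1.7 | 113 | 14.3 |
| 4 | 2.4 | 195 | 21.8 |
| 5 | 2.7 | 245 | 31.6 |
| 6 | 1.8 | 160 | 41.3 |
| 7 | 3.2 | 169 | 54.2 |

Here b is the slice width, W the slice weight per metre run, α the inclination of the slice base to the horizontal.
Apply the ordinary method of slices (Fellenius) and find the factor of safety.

Ordinary method of slices: FS = Σ[c'·Δl_i + (W_i cosα_i)·tanφ'] / Σ W_i sinα_i, with Δl_i = b_i / cosα_i.
Slice 1: Δl = 2.8/cos(-0.2°) = 2.800 m; N'_1 = 56·cos(-0.2°) = 56.0; c'Δl = 19.32; W sinα = -0.2
Slice 2: Δl = 1.9/cos8.0° = 1.919 m; N'_2 = 93·cos8.0° = 92.1; c'Δl = 13.24; W sinα = 12.9
Slice 3: Δl = 1.7/cos14.3° = 1.754 m; N'_3 = 113·cos14.3° = 109.5; c'Δl = 12.11; W sinα = 27.9
Slice 4: Δl = 2.4/cos21.8° = 2.585 m; N'_4 = 195·cos21.8° = 181.1; c'Δl = 17.84; W sinα = 72.4
Slice 5: Δl = 2.7/cos31.6° = 3.170 m; N'_5 = 245·cos31.6° = 208.7; c'Δl = 21.87; W sinα = 128.4
Slice 6: Δl = 1.8/cos41.3° = 2.396 m; N'_6 = 160·cos41.3° = 120.2; c'Δl = 16.53; W sinα = 105.6
Slice 7: Δl = 3.2/cos54.2° = 5.470 m; N'_7 = 169·cos54.2° = 98.9; c'Δl = 37.75; W sinα = 137.1
Σc'Δl = 138.7 kN/m; ΣN' = 866.4 kN/m; ΣW sinα = 484.1 kN/m
Resisting = 138.7 + 866.4·tan22.6° = 138.7 + 360.6 = 499.3 kN/m
FS = 499.3 / 484.1 = 1.031

FS = 1.03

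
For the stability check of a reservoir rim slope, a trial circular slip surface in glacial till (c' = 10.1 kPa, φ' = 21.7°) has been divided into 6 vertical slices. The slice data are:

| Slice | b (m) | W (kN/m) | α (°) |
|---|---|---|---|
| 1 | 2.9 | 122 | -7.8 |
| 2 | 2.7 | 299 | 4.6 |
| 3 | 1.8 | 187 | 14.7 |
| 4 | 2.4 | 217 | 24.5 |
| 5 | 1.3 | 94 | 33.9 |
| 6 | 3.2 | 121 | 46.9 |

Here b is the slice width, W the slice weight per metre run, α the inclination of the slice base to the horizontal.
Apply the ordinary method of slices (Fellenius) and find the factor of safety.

FS = 1.91

Ordinary method of slices: FS = Σ[c'·Δl_i + (W_i cosα_i)·tanφ'] / Σ W_i sinα_i, with Δl_i = b_i / cosα_i.
Slice 1: Δl = 2.9/cos(-7.8°) = 2.927 m; N'_1 = 122·cos(-7.8°) = 120.9; c'Δl = 29.56; W sinα = -16.6
Slice 2: Δl = 2.7/cos4.6° = 2.709 m; N'_2 = 299·cos4.6° = 298.0; c'Δl = 27.36; W sinα = 24.0
Slice 3: Δl = 1.8/cos14.7° = 1.861 m; N'_3 = 187·cos14.7° = 180.9; c'Δl = 18.80; W sinα = 47.5
Slice 4: Δl = 2.4/cos24.5° = 2.637 m; N'_4 = 217·cos24.5° = 197.5; c'Δl = 26.64; W sinα = 90.0
Slice 5: Δl = 1.3/cos33.9° = 1.566 m; N'_5 = 94·cos33.9° = 78.0; c'Δl = 15.82; W sinα = 52.4
Slice 6: Δl = 3.2/cos46.9° = 4.683 m; N'_6 = 121·cos46.9° = 82.7; c'Δl = 47.30; W sinα = 88.3
Σc'Δl = 165.5 kN/m; ΣN' = 957.9 kN/m; ΣW sinα = 285.6 kN/m
Resisting = 165.5 + 957.9·tan21.7° = 165.5 + 381.2 = 546.7 kN/m
FS = 546.7 / 285.6 = 1.914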